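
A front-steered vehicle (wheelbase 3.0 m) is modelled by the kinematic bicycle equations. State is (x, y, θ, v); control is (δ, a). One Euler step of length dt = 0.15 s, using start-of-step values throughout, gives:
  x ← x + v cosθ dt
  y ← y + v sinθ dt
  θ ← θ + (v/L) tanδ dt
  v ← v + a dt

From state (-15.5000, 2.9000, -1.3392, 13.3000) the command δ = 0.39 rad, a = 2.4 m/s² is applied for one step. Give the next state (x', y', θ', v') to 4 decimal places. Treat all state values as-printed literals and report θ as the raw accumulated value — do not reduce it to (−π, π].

(-15.0421, 0.9583, -1.0658, 13.6600)

x' = -15.5000 + 13.3000·cos(-1.3392)·0.15 = -15.0421
y' = 2.9000 + 13.3000·sin(-1.3392)·0.15 = 0.9583
θ' = -1.3392 + (13.3000/3.0)·tan(0.39)·0.15 = -1.0658
v' = 13.3000 + 2.4000·0.15 = 13.6600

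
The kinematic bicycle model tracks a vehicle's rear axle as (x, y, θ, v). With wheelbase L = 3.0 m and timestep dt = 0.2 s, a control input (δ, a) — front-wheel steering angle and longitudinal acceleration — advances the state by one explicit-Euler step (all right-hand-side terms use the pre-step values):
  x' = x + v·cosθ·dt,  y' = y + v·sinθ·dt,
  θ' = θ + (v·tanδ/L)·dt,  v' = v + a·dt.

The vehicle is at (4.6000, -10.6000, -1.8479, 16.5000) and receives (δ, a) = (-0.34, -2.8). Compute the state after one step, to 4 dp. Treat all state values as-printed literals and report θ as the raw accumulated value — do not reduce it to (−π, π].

x' = 4.6000 + 16.5000·cos(-1.8479)·0.2 = 3.6972
y' = -10.6000 + 16.5000·sin(-1.8479)·0.2 = -13.7741
θ' = -1.8479 + (16.5000/3.0)·tan(-0.34)·0.2 = -2.2370
v' = 16.5000 − 2.8000·0.2 = 15.9400

(3.6972, -13.7741, -2.2370, 15.9400)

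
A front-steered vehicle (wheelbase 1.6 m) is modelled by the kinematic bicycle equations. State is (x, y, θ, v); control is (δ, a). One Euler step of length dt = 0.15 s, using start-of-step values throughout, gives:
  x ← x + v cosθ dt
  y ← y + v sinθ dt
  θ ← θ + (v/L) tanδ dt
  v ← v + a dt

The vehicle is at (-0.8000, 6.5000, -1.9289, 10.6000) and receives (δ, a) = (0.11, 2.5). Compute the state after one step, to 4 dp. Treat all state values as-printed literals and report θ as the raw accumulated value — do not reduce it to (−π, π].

x' = -0.8000 + 10.6000·cos(-1.9289)·0.15 = -1.3573
y' = 6.5000 + 10.6000·sin(-1.9289)·0.15 = 5.0109
θ' = -1.9289 + (10.6000/1.6)·tan(0.11)·0.15 = -1.8191
v' = 10.6000 + 2.5000·0.15 = 10.9750

(-1.3573, 5.0109, -1.8191, 10.9750)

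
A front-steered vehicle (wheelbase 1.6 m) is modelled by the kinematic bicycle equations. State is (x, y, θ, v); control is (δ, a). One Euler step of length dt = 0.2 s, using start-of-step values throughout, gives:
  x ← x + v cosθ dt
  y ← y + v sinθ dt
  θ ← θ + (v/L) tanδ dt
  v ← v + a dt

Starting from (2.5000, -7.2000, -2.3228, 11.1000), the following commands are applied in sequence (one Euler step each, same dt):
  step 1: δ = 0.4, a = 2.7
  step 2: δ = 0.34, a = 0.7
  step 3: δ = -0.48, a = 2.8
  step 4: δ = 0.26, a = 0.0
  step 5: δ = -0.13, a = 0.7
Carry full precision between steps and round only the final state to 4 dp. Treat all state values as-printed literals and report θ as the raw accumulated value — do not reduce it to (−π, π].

(0.3892, -18.0554, -1.7794, 12.4800)

after step 1 (δ=0.4, a=2.7): (0.983510, -8.821314, -1.736174, 11.640000)
after step 2 (δ=0.34, a=0.7): (0.600263, -11.117551, -1.221487, 11.780000)
after step 3 (δ=-0.48, a=2.8): (1.406601, -13.331271, -1.988087, 12.340000)
after step 4 (δ=0.26, a=0.0): (0.406358, -15.587493, -1.577748, 12.340000)
after step 5 (δ=-0.13, a=0.7): (0.389200, -18.055433, -1.779411, 12.480000)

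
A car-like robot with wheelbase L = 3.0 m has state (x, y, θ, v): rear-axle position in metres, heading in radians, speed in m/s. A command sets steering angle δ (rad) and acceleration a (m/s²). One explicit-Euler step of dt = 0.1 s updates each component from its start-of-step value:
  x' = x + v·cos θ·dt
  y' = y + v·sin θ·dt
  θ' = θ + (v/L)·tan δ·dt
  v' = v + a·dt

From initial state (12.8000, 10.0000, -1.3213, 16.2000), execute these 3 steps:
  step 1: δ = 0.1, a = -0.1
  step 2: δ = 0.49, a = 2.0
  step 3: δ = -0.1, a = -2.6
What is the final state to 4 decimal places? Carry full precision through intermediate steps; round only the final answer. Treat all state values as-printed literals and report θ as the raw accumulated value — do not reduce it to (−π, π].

(14.5981, 5.5247, -1.0341, 16.1300)

after step 1 (δ=0.1, a=-0.1): (13.200004, 8.430160, -1.267119, 16.190000)
after step 2 (δ=0.49, a=2.0): (13.684135, 6.885240, -0.979267, 16.390000)
after step 3 (δ=-0.1, a=-2.6): (14.598092, 5.524724, -1.034084, 16.130000)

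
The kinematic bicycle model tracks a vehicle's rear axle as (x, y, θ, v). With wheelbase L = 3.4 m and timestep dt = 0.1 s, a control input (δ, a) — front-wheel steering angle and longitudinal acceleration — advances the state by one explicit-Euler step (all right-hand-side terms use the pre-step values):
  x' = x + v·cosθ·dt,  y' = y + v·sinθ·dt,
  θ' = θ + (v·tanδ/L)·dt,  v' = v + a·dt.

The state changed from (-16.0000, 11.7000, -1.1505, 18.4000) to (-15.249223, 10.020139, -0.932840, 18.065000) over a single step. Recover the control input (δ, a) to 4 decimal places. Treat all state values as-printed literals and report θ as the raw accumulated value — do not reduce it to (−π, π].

δ = 0.3824, a = -3.3500

a = (v'−v)/dt = (-0.335000)/0.1 = -3.3500
Δθ = θ'−θ = 0.217660;  (v·dt/L) = 18.4000·0.1/3.4 = 0.541176
tan δ = Δθ·L/(v·dt) = 0.402198  →  δ = 0.3824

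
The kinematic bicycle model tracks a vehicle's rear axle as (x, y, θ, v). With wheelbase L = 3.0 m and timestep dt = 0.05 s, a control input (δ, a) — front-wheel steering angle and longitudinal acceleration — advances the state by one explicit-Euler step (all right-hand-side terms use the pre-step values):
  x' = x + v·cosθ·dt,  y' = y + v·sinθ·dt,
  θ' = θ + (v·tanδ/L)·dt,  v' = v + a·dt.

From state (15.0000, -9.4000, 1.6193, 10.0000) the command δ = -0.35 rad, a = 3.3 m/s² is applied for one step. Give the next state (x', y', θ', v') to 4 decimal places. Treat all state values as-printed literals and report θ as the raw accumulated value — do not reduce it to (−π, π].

(14.9758, -8.9006, 1.5585, 10.1650)

x' = 15.0000 + 10.0000·cos(1.6193)·0.05 = 14.9758
y' = -9.4000 + 10.0000·sin(1.6193)·0.05 = -8.9006
θ' = 1.6193 + (10.0000/3.0)·tan(-0.35)·0.05 = 1.5585
v' = 10.0000 + 3.3000·0.05 = 10.1650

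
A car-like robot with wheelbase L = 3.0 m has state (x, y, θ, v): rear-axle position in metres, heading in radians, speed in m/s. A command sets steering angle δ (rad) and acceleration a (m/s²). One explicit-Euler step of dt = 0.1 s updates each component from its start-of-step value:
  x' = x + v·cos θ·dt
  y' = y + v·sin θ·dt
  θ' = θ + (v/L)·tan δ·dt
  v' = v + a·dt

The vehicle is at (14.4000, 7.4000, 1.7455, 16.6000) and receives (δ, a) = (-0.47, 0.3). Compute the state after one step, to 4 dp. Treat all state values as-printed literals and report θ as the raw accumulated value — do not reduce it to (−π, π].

(14.1115, 9.0347, 1.4644, 16.6300)

x' = 14.4000 + 16.6000·cos(1.7455)·0.1 = 14.1115
y' = 7.4000 + 16.6000·sin(1.7455)·0.1 = 9.0347
θ' = 1.7455 + (16.6000/3.0)·tan(-0.47)·0.1 = 1.4644
v' = 16.6000 + 0.3000·0.1 = 16.6300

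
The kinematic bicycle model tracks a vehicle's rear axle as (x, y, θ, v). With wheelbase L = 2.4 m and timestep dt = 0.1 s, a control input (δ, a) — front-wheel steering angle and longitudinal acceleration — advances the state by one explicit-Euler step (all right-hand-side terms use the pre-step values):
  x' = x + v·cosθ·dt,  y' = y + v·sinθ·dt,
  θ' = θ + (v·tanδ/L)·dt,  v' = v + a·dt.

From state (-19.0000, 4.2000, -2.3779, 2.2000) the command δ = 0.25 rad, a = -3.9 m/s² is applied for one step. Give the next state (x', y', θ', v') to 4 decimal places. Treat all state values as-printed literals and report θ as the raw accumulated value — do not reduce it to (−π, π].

(-19.1589, 4.0478, -2.3545, 1.8100)

x' = -19.0000 + 2.2000·cos(-2.3779)·0.1 = -19.1589
y' = 4.2000 + 2.2000·sin(-2.3779)·0.1 = 4.0478
θ' = -2.3779 + (2.2000/2.4)·tan(0.25)·0.1 = -2.3545
v' = 2.2000 − 3.9000·0.1 = 1.8100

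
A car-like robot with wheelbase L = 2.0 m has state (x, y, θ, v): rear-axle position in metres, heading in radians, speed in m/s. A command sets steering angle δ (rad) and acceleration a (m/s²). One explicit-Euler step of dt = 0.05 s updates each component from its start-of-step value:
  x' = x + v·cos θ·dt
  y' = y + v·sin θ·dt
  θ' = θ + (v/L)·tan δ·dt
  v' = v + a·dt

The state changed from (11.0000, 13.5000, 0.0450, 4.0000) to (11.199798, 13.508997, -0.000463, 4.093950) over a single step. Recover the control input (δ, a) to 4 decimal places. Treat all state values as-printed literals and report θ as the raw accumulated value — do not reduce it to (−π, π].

a = (v'−v)/dt = (0.093950)/0.05 = 1.8790
Δθ = θ'−θ = -0.045463;  (v·dt/L) = 4.0000·0.05/2.0 = 0.100000
tan δ = Δθ·L/(v·dt) = -0.454630  →  δ = -0.4267

δ = -0.4267, a = 1.8790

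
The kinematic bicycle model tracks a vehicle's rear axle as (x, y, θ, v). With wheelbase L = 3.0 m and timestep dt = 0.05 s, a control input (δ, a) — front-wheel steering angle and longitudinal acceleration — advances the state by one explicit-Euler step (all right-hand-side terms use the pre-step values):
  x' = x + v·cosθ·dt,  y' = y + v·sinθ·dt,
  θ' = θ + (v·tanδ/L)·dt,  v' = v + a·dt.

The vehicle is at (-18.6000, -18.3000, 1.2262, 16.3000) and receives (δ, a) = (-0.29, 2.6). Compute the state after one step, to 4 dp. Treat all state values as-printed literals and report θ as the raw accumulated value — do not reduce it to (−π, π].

x' = -18.6000 + 16.3000·cos(1.2262)·0.05 = -18.3247
y' = -18.3000 + 16.3000·sin(1.2262)·0.05 = -17.5329
θ' = 1.2262 + (16.3000/3.0)·tan(-0.29)·0.05 = 1.1451
v' = 16.3000 + 2.6000·0.05 = 16.4300

(-18.3247, -17.5329, 1.1451, 16.4300)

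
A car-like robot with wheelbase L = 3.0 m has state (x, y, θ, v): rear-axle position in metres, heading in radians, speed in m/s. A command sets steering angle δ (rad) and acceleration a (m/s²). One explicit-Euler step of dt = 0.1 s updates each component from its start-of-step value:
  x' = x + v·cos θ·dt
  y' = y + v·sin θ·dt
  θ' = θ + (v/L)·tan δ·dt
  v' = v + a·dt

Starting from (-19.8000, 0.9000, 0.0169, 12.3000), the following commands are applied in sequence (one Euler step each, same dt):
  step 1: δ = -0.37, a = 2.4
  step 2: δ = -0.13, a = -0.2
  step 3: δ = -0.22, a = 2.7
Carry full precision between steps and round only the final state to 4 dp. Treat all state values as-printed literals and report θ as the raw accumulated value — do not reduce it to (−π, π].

(-16.1010, 0.4984, -0.2901, 12.7900)

after step 1 (δ=-0.37, a=2.4): (-18.570176, 0.920786, -0.142124, 12.540000)
after step 2 (δ=-0.13, a=-0.2): (-17.328819, 0.743162, -0.196772, 12.520000)
after step 3 (δ=-0.22, a=2.7): (-16.100979, 0.498390, -0.290096, 12.790000)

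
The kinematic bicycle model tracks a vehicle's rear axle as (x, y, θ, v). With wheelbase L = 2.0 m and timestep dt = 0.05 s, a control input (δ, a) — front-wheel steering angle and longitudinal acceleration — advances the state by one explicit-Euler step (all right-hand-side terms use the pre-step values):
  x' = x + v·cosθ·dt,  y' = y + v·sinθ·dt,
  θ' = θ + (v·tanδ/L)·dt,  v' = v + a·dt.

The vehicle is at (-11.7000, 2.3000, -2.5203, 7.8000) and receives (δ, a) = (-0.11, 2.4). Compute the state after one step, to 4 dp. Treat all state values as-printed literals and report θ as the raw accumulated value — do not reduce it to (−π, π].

x' = -11.7000 + 7.8000·cos(-2.5203)·0.05 = -12.0171
y' = 2.3000 + 7.8000·sin(-2.5203)·0.05 = 2.0730
θ' = -2.5203 + (7.8000/2.0)·tan(-0.11)·0.05 = -2.5418
v' = 7.8000 + 2.4000·0.05 = 7.9200

(-12.0171, 2.0730, -2.5418, 7.9200)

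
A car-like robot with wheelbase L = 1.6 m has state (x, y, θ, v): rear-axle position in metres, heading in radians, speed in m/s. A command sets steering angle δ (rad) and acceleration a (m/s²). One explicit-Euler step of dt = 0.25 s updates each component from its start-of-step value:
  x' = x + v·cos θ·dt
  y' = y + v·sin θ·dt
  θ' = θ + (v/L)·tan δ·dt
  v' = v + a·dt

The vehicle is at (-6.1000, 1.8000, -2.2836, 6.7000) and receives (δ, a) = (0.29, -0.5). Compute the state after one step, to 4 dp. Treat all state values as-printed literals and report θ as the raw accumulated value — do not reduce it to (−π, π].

(-7.1954, 0.5328, -1.9712, 6.5750)

x' = -6.1000 + 6.7000·cos(-2.2836)·0.25 = -7.1954
y' = 1.8000 + 6.7000·sin(-2.2836)·0.25 = 0.5328
θ' = -2.2836 + (6.7000/1.6)·tan(0.29)·0.25 = -1.9712
v' = 6.7000 − 0.5000·0.25 = 6.5750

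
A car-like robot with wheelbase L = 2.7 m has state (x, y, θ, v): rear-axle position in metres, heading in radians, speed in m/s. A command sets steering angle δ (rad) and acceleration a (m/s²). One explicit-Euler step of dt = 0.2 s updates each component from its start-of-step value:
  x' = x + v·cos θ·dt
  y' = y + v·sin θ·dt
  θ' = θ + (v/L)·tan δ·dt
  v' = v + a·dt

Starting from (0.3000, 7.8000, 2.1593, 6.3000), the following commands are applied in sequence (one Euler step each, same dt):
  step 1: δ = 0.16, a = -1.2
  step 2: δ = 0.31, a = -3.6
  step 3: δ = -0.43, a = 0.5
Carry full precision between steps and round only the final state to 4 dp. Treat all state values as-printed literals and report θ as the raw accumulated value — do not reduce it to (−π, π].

(-1.9180, 10.5409, 2.1970, 5.4400)

after step 1 (δ=0.16, a=-1.2): (-0.399447, 8.848033, 2.234610, 6.060000)
after step 2 (δ=0.31, a=-3.6): (-1.146192, 9.802662, 2.378402, 5.340000)
after step 3 (δ=-0.43, a=0.5): (-1.917965, 10.540897, 2.196992, 5.440000)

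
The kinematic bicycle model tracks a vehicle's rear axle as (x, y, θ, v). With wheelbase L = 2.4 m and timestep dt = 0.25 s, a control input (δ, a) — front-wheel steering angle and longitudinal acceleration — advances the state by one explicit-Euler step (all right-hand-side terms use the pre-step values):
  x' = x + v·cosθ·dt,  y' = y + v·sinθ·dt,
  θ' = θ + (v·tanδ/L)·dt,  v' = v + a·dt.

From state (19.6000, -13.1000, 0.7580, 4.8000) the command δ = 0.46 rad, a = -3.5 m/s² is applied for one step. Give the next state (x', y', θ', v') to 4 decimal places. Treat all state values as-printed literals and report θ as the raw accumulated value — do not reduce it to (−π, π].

x' = 19.6000 + 4.8000·cos(0.7580)·0.25 = 20.4715
y' = -13.1000 + 4.8000·sin(0.7580)·0.25 = -12.2750
θ' = 0.7580 + (4.8000/2.4)·tan(0.46)·0.25 = 1.0057
v' = 4.8000 − 3.5000·0.25 = 3.9250

(20.4715, -12.2750, 1.0057, 3.9250)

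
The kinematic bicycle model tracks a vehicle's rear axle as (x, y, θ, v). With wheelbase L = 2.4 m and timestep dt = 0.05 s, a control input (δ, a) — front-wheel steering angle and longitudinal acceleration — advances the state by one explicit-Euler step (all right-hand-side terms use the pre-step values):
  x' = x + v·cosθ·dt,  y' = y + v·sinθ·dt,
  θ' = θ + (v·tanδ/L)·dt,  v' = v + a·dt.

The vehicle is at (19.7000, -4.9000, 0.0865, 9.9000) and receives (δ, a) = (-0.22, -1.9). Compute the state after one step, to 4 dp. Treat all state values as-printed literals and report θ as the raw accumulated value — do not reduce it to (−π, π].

x' = 19.7000 + 9.9000·cos(0.0865)·0.05 = 20.1931
y' = -4.9000 + 9.9000·sin(0.0865)·0.05 = -4.8572
θ' = 0.0865 + (9.9000/2.4)·tan(-0.22)·0.05 = 0.0404
v' = 9.9000 − 1.9000·0.05 = 9.8050

(20.1931, -4.8572, 0.0404, 9.8050)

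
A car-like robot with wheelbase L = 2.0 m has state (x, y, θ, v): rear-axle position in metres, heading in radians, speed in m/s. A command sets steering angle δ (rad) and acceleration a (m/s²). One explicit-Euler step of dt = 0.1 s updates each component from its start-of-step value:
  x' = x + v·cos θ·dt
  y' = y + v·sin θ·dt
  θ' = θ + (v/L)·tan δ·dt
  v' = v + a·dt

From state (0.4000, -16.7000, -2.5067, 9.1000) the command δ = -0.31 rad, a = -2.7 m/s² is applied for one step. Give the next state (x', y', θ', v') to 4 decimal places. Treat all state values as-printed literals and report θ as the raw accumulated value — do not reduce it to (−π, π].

(-0.3327, -17.2397, -2.6524, 8.8300)

x' = 0.4000 + 9.1000·cos(-2.5067)·0.1 = -0.3327
y' = -16.7000 + 9.1000·sin(-2.5067)·0.1 = -17.2397
θ' = -2.5067 + (9.1000/2.0)·tan(-0.31)·0.1 = -2.6524
v' = 9.1000 − 2.7000·0.1 = 8.8300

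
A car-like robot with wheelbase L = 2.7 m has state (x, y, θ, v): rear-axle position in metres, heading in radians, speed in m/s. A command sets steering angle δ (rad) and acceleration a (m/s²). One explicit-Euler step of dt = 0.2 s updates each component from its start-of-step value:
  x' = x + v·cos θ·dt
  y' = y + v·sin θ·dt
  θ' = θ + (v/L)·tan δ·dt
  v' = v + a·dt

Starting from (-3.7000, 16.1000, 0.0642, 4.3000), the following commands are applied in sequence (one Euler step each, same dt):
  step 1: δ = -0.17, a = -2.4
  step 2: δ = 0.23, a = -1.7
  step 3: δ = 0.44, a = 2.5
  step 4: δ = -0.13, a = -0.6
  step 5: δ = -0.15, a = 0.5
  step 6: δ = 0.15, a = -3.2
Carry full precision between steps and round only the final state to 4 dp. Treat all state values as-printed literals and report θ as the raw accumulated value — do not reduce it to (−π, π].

(0.9458, 16.5841, 0.1597, 3.3200)

after step 1 (δ=-0.17, a=-2.4): (-2.841772, 16.155174, 0.009524, 3.820000)
after step 2 (δ=0.23, a=-1.7): (-2.077806, 16.162450, 0.075778, 3.480000)
after step 3 (δ=0.44, a=2.5): (-1.383804, 16.215141, 0.197135, 3.980000)
after step 4 (δ=-0.13, a=-0.6): (-0.603221, 16.371046, 0.158591, 3.860000)
after step 5 (δ=-0.15, a=0.5): (0.159091, 16.492966, 0.115378, 3.960000)
after step 6 (δ=0.15, a=-3.2): (0.945825, 16.584143, 0.159711, 3.320000)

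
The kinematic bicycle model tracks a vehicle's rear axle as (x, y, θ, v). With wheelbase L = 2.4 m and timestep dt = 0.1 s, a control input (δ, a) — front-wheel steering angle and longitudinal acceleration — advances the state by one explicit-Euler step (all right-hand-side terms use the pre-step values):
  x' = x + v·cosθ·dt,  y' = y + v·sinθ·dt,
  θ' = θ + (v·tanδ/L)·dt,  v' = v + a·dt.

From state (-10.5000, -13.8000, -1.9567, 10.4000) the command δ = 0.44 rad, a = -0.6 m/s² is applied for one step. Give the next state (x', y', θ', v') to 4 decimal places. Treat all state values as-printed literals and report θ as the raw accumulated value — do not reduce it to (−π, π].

x' = -10.5000 + 10.4000·cos(-1.9567)·0.1 = -10.8915
y' = -13.8000 + 10.4000·sin(-1.9567)·0.1 = -14.7635
θ' = -1.9567 + (10.4000/2.4)·tan(0.44)·0.1 = -1.7527
v' = 10.4000 − 0.6000·0.1 = 10.3400

(-10.8915, -14.7635, -1.7527, 10.3400)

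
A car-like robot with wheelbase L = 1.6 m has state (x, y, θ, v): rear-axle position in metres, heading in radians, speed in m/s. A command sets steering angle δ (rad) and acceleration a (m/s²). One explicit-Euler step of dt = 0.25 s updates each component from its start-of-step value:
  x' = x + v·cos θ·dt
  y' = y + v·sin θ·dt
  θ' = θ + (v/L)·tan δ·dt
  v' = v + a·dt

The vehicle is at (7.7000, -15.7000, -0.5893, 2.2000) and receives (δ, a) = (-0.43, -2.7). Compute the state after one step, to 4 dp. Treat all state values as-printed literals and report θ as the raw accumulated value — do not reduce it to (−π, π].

x' = 7.7000 + 2.2000·cos(-0.5893)·0.25 = 8.1572
y' = -15.7000 + 2.2000·sin(-0.5893)·0.25 = -16.0057
θ' = -0.5893 + (2.2000/1.6)·tan(-0.43)·0.25 = -0.7470
v' = 2.2000 − 2.7000·0.25 = 1.5250

(8.1572, -16.0057, -0.7470, 1.5250)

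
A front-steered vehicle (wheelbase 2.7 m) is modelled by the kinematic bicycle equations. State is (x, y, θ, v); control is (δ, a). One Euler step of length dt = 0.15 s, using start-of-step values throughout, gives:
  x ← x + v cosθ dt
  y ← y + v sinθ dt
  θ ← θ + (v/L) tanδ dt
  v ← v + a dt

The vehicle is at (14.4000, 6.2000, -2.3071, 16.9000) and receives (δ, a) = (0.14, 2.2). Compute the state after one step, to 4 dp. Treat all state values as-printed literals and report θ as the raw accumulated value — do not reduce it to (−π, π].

x' = 14.4000 + 16.9000·cos(-2.3071)·0.15 = 12.6976
y' = 6.2000 + 16.9000·sin(-2.3071)·0.15 = 4.3217
θ' = -2.3071 + (16.9000/2.7)·tan(0.14)·0.15 = -2.1748
v' = 16.9000 + 2.2000·0.15 = 17.2300

(12.6976, 4.3217, -2.1748, 17.2300)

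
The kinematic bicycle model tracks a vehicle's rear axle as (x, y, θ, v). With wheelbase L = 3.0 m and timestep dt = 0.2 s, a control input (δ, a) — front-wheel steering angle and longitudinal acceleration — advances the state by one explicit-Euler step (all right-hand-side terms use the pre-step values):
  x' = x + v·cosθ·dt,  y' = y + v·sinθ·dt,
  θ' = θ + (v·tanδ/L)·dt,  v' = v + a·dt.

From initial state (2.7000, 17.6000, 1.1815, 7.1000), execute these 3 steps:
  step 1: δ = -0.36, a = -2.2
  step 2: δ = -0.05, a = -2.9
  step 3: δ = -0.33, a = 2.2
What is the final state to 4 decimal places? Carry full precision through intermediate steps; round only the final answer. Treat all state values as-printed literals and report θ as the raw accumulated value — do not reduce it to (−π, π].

(4.6311, 21.0476, 0.8423, 6.5200)

after step 1 (δ=-0.36, a=-2.2): (3.238943, 18.913750, 1.003336, 6.660000)
after step 2 (δ=-0.05, a=-2.9): (3.954883, 20.036984, 0.981117, 6.080000)
after step 3 (δ=-0.33, a=2.2): (4.631093, 21.047625, 0.842281, 6.520000)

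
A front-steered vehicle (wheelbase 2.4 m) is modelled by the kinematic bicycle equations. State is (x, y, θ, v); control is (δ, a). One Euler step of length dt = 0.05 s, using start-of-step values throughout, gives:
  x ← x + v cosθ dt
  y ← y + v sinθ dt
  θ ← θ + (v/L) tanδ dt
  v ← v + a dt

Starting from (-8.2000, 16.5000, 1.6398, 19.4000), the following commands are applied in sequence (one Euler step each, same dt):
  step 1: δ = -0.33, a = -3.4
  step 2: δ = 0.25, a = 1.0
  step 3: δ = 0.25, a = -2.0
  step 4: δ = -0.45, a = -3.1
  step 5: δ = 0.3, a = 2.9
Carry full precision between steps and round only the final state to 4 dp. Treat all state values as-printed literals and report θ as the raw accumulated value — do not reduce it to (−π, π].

(-8.3066, 21.2902, 1.6358, 19.1700)

after step 1 (δ=-0.33, a=-3.4): (-8.266880, 17.467692, 1.501363, 19.230000)
after step 2 (δ=0.25, a=1.0): (-8.200174, 18.426875, 1.603659, 19.280000)
after step 3 (δ=0.25, a=-2.0): (-8.231848, 19.390354, 1.706222, 19.180000)
after step 4 (δ=-0.45, a=-3.1): (-8.361324, 20.340574, 1.513201, 19.025000)
after step 5 (δ=0.3, a=2.9): (-8.306567, 21.290246, 1.635808, 19.170000)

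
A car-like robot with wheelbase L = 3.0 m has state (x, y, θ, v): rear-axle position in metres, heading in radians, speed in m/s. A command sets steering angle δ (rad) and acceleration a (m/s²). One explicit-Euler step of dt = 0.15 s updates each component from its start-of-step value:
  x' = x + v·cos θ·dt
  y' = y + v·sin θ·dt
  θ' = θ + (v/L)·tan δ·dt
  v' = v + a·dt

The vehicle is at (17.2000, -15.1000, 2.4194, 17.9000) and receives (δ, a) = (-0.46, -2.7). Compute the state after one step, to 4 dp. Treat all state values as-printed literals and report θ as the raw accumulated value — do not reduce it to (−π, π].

(15.1853, -13.3251, 1.9760, 17.4950)

x' = 17.2000 + 17.9000·cos(2.4194)·0.15 = 15.1853
y' = -15.1000 + 17.9000·sin(2.4194)·0.15 = -13.3251
θ' = 2.4194 + (17.9000/3.0)·tan(-0.46)·0.15 = 1.9760
v' = 17.9000 − 2.7000·0.15 = 17.4950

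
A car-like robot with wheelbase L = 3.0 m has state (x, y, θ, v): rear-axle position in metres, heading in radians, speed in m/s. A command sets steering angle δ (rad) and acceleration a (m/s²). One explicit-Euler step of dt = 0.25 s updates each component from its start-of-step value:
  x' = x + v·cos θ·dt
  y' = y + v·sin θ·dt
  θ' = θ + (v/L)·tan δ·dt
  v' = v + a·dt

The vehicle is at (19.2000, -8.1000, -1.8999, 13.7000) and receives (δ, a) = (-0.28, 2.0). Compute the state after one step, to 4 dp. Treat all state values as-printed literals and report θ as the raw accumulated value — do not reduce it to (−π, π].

x' = 19.2000 + 13.7000·cos(-1.8999)·0.25 = 18.0931
y' = -8.1000 + 13.7000·sin(-1.8999)·0.25 = -11.3412
θ' = -1.8999 + (13.7000/3.0)·tan(-0.28)·0.25 = -2.2282
v' = 13.7000 + 2.0000·0.25 = 14.2000

(18.0931, -11.3412, -2.2282, 14.2000)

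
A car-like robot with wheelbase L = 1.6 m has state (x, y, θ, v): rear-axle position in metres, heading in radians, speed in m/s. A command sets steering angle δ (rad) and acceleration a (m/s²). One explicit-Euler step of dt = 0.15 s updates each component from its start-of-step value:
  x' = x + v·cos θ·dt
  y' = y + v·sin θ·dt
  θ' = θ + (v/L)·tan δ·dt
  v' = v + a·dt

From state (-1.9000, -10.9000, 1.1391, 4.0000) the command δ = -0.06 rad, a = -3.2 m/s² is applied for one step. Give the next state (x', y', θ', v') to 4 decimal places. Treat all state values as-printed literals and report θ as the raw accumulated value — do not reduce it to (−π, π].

(-1.6490, -10.3550, 1.1166, 3.5200)

x' = -1.9000 + 4.0000·cos(1.1391)·0.15 = -1.6490
y' = -10.9000 + 4.0000·sin(1.1391)·0.15 = -10.3550
θ' = 1.1391 + (4.0000/1.6)·tan(-0.06)·0.15 = 1.1166
v' = 4.0000 − 3.2000·0.15 = 3.5200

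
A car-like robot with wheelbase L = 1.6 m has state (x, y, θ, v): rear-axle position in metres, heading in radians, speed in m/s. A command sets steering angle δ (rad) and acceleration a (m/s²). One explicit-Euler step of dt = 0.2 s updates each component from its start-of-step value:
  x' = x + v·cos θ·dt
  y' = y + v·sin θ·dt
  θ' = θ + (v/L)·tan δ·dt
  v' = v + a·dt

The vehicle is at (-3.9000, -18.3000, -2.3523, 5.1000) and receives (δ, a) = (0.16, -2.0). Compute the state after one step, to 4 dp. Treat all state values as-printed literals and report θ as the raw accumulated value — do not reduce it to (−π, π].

x' = -3.9000 + 5.1000·cos(-2.3523)·0.2 = -4.6184
y' = -18.3000 + 5.1000·sin(-2.3523)·0.2 = -19.0241
θ' = -2.3523 + (5.1000/1.6)·tan(0.16)·0.2 = -2.2494
v' = 5.1000 − 2.0000·0.2 = 4.7000

(-4.6184, -19.0241, -2.2494, 4.7000)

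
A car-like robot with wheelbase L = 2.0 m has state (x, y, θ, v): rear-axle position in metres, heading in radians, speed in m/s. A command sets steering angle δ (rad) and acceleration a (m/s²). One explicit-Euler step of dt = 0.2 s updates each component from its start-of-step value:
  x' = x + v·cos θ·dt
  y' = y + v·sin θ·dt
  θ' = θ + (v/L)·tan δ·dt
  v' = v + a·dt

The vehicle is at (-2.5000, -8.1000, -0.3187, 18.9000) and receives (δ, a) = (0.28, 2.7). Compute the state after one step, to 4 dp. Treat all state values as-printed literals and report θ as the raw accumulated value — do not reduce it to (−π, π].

x' = -2.5000 + 18.9000·cos(-0.3187)·0.2 = 1.0897
y' = -8.1000 + 18.9000·sin(-0.3187)·0.2 = -9.2844
θ' = -0.3187 + (18.9000/2.0)·tan(0.28)·0.2 = 0.2248
v' = 18.9000 + 2.7000·0.2 = 19.4400

(1.0897, -9.2844, 0.2248, 19.4400)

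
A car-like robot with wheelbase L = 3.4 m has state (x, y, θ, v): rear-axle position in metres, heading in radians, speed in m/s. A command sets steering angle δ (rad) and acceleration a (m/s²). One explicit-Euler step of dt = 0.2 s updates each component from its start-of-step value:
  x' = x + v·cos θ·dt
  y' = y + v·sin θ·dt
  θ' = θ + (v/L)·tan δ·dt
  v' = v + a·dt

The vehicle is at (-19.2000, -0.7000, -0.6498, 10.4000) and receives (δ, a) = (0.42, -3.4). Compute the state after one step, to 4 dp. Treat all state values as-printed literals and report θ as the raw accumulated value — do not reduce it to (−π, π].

x' = -19.2000 + 10.4000·cos(-0.6498)·0.2 = -17.5439
y' = -0.7000 + 10.4000·sin(-0.6498)·0.2 = -1.9585
θ' = -0.6498 + (10.4000/3.4)·tan(0.42)·0.2 = -0.3766
v' = 10.4000 − 3.4000·0.2 = 9.7200

(-17.5439, -1.9585, -0.3766, 9.7200)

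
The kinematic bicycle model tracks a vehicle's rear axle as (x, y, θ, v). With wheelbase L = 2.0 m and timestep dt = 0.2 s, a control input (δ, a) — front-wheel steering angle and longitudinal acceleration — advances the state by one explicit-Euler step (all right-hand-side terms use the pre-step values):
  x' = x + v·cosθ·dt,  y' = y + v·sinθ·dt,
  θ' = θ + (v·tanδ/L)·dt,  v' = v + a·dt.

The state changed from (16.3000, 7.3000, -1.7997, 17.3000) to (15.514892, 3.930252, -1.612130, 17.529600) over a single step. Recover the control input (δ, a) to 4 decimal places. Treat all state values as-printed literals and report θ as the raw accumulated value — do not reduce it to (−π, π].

a = (v'−v)/dt = (0.229600)/0.2 = 1.1480
Δθ = θ'−θ = 0.187570;  (v·dt/L) = 17.3000·0.2/2.0 = 1.730000
tan δ = Δθ·L/(v·dt) = 0.108422  →  δ = 0.1080

δ = 0.1080, a = 1.1480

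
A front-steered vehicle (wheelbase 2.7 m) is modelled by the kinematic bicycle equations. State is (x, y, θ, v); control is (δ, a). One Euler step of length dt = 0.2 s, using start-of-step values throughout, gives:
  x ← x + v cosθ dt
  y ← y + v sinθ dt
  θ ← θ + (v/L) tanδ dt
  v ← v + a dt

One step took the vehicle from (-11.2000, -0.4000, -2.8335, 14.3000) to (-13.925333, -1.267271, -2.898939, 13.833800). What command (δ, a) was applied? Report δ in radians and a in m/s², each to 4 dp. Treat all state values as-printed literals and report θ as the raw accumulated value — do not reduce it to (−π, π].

δ = -0.0617, a = -2.3310

a = (v'−v)/dt = (-0.466200)/0.2 = -2.3310
Δθ = θ'−θ = -0.065439;  (v·dt/L) = 14.3000·0.2/2.7 = 1.059259
tan δ = Δθ·L/(v·dt) = -0.061778  →  δ = -0.0617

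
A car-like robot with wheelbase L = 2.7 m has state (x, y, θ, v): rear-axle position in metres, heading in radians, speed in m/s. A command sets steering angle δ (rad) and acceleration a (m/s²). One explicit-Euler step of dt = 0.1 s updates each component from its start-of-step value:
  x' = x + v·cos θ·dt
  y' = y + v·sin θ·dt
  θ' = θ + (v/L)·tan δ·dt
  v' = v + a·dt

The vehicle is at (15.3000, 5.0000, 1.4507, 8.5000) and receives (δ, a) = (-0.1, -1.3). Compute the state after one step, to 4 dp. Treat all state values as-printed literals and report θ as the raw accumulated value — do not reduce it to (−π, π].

(15.4018, 5.8439, 1.4191, 8.3700)

x' = 15.3000 + 8.5000·cos(1.4507)·0.1 = 15.4018
y' = 5.0000 + 8.5000·sin(1.4507)·0.1 = 5.8439
θ' = 1.4507 + (8.5000/2.7)·tan(-0.1)·0.1 = 1.4191
v' = 8.5000 − 1.3000·0.1 = 8.3700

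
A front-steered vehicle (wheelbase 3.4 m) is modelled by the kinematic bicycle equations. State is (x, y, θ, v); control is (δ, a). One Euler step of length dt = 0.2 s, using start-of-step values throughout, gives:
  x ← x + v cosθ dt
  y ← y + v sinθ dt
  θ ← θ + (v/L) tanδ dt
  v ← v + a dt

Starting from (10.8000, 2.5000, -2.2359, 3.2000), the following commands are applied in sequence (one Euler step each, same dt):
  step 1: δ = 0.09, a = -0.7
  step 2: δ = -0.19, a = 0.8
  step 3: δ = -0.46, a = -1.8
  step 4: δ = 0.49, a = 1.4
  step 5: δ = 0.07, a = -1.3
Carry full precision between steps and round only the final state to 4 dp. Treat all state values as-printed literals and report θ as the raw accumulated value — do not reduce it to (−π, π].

(8.8302, 0.1152, -2.2447, 2.8800)

after step 1 (δ=0.09, a=-0.7): (10.405030, 1.996414, -2.218913, 3.060000)
after step 2 (δ=-0.19, a=0.8): (10.035574, 1.508514, -2.253531, 3.220000)
after step 3 (δ=-0.46, a=-1.8): (9.629264, 1.008866, -2.347374, 2.860000)
after step 4 (δ=0.49, a=1.4): (9.228382, 0.600850, -2.257640, 3.140000)
after step 5 (δ=0.07, a=-1.3): (8.830167, 0.115248, -2.244689, 2.880000)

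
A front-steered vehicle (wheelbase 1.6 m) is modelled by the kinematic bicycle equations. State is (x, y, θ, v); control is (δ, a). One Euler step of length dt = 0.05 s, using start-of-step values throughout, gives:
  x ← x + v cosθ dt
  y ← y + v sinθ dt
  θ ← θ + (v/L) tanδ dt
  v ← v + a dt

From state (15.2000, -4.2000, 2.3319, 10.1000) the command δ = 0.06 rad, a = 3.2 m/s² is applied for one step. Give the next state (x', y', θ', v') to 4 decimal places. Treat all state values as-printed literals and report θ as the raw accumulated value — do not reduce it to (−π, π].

(14.8517, -3.8343, 2.3509, 10.2600)

x' = 15.2000 + 10.1000·cos(2.3319)·0.05 = 14.8517
y' = -4.2000 + 10.1000·sin(2.3319)·0.05 = -3.8343
θ' = 2.3319 + (10.1000/1.6)·tan(0.06)·0.05 = 2.3509
v' = 10.1000 + 3.2000·0.05 = 10.2600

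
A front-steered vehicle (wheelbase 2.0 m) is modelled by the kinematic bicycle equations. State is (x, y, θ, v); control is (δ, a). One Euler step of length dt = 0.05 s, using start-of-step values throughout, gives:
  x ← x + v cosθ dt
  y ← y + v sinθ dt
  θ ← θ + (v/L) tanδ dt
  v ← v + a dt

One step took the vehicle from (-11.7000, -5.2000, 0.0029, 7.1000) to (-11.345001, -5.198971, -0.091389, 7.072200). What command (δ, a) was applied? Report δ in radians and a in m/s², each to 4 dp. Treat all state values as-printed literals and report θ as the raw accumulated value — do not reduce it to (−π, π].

δ = -0.4883, a = -0.5560

a = (v'−v)/dt = (-0.027800)/0.05 = -0.5560
Δθ = θ'−θ = -0.094289;  (v·dt/L) = 7.1000·0.05/2.0 = 0.177500
tan δ = Δθ·L/(v·dt) = -0.531206  →  δ = -0.4883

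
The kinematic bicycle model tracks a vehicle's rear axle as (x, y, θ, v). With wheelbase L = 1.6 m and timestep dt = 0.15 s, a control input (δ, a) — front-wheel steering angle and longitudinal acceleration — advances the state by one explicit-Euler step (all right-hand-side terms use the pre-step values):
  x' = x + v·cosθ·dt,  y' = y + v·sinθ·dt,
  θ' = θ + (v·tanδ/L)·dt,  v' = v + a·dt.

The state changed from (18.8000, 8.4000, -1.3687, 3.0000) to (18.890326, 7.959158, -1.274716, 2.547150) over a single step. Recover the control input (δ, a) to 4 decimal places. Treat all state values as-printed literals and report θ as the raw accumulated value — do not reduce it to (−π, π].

a = (v'−v)/dt = (-0.452850)/0.15 = -3.0190
Δθ = θ'−θ = 0.093984;  (v·dt/L) = 3.0000·0.15/1.6 = 0.281250
tan δ = Δθ·L/(v·dt) = 0.334165  →  δ = 0.3225

δ = 0.3225, a = -3.0190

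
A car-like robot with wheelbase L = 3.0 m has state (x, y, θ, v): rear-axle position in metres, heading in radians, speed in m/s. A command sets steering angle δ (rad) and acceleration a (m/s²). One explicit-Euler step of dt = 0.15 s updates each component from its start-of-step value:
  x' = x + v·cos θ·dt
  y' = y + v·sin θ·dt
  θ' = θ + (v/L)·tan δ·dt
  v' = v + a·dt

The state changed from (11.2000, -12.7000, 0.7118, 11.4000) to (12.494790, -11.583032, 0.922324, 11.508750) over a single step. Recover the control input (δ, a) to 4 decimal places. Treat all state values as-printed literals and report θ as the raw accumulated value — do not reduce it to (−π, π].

δ = 0.3538, a = 0.7250

a = (v'−v)/dt = (0.108750)/0.15 = 0.7250
Δθ = θ'−θ = 0.210524;  (v·dt/L) = 11.4000·0.15/3.0 = 0.570000
tan δ = Δθ·L/(v·dt) = 0.369340  →  δ = 0.3538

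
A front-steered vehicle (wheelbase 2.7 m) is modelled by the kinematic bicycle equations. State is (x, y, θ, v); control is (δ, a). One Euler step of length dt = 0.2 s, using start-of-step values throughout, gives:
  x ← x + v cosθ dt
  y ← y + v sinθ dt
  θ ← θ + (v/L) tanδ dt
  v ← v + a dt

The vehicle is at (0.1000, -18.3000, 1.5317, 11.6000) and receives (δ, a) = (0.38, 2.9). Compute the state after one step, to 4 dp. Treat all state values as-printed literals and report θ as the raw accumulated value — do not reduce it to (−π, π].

x' = 0.1000 + 11.6000·cos(1.5317)·0.2 = 0.1907
y' = -18.3000 + 11.6000·sin(1.5317)·0.2 = -15.9818
θ' = 1.5317 + (11.6000/2.7)·tan(0.38)·0.2 = 1.8749
v' = 11.6000 + 2.9000·0.2 = 12.1800

(0.1907, -15.9818, 1.8749, 12.1800)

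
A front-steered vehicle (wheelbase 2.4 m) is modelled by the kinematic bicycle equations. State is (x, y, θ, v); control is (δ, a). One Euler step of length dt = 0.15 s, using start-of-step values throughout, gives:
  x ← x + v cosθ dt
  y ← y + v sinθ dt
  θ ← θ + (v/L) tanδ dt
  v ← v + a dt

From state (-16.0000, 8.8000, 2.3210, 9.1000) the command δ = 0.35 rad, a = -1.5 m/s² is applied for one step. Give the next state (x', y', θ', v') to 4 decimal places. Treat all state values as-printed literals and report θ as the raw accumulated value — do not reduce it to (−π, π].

(-16.9306, 9.7986, 2.5286, 8.8750)

x' = -16.0000 + 9.1000·cos(2.3210)·0.15 = -16.9306
y' = 8.8000 + 9.1000·sin(2.3210)·0.15 = 9.7986
θ' = 2.3210 + (9.1000/2.4)·tan(0.35)·0.15 = 2.5286
v' = 9.1000 − 1.5000·0.15 = 8.8750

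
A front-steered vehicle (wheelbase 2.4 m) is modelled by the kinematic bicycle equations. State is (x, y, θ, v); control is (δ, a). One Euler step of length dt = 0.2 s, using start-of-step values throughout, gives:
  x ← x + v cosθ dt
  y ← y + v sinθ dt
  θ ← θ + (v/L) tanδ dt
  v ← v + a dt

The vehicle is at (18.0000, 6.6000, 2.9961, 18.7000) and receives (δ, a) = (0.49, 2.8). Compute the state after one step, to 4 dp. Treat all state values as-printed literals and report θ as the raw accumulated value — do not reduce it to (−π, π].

x' = 18.0000 + 18.7000·cos(2.9961)·0.2 = 14.2995
y' = 6.6000 + 18.7000·sin(2.9961)·0.2 = 7.1422
θ' = 2.9961 + (18.7000/2.4)·tan(0.49)·0.2 = 3.8273
v' = 18.7000 + 2.8000·0.2 = 19.2600

(14.2995, 7.1422, 3.8273, 19.2600)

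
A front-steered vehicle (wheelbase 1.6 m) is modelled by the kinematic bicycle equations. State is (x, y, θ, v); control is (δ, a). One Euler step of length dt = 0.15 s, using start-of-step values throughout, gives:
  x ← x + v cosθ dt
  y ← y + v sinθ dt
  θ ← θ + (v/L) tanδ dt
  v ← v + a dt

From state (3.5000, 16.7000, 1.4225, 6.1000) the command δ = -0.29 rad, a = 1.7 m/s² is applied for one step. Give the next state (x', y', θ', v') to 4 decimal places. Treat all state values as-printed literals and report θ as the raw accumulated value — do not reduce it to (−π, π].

x' = 3.5000 + 6.1000·cos(1.4225)·0.15 = 3.6352
y' = 16.7000 + 6.1000·sin(1.4225)·0.15 = 17.6050
θ' = 1.4225 + (6.1000/1.6)·tan(-0.29)·0.15 = 1.2518
v' = 6.1000 + 1.7000·0.15 = 6.3550

(3.6352, 17.6050, 1.2518, 6.3550)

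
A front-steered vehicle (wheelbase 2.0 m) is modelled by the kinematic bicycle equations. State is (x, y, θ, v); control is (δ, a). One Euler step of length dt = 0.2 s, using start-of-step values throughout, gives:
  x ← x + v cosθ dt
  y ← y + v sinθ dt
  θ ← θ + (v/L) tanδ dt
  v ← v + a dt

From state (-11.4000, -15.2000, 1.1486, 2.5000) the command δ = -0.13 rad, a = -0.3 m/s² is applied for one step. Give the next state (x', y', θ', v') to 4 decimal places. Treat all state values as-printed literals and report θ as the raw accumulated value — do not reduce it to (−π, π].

(-11.1951, -14.7439, 1.1159, 2.4400)

x' = -11.4000 + 2.5000·cos(1.1486)·0.2 = -11.1951
y' = -15.2000 + 2.5000·sin(1.1486)·0.2 = -14.7439
θ' = 1.1486 + (2.5000/2.0)·tan(-0.13)·0.2 = 1.1159
v' = 2.5000 − 0.3000·0.2 = 2.4400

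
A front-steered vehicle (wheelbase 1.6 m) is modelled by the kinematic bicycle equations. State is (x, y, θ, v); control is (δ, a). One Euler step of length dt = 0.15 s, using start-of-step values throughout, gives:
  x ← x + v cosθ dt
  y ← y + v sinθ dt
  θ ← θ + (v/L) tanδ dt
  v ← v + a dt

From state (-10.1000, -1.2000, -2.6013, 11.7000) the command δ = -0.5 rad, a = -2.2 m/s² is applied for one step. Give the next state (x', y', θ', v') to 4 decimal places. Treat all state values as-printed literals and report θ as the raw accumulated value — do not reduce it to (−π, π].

x' = -10.1000 + 11.7000·cos(-2.6013)·0.15 = -11.6050
y' = -1.2000 + 11.7000·sin(-2.6013)·0.15 = -2.1027
θ' = -2.6013 + (11.7000/1.6)·tan(-0.5)·0.15 = -3.2005
v' = 11.7000 − 2.2000·0.15 = 11.3700

(-11.6050, -2.1027, -3.2005, 11.3700)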